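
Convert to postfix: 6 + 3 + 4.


Left to right (same or higher precedence on left)
Postfix: 6 3 + 4 +


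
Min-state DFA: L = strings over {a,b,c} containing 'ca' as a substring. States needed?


KMP-style automaton: 2 progress states + 1 absorbing accept = 3
Minimal DFA: 3 states


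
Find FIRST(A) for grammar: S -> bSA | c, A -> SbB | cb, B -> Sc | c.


Per alternative of A: FIRST(SbB) = {b, c}; FIRST(cb) = {c}
FIRST(A) = {b, c}


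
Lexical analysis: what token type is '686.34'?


Pattern: digits with a decimal point
Type: FLOAT_LITERAL


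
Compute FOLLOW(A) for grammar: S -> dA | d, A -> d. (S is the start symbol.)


$ ∈ FOLLOW(S). For each A -> αBβ: add FIRST(β)\{ε} to FOLLOW(B); if β nullable, add FOLLOW(A).
FOLLOW(A) = {$}


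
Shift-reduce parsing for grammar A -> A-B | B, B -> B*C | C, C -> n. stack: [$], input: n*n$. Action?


no handle on stack; shift 'n'
Action: shift


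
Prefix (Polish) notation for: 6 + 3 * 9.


'*' binds tighter: tree is (+ 6 (* 3 9))
Prefix: + 6 * 3 9


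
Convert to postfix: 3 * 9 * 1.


Left to right (same or higher precedence on left)
Postfix: 3 9 * 1 *


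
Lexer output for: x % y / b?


Scan left to right, longest-match per lexeme
Tokens: ID(x), OP(%), ID(y), OP(/), ID(b)


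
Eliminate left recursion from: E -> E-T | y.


Left-recursive alternatives: E-T; non-recursive: y
Introduce E': E -> yE', E' -> -TE' | ε


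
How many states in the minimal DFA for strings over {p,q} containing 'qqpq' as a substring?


KMP-style automaton: 4 progress states + 1 absorbing accept = 5
Minimal DFA: 5 states


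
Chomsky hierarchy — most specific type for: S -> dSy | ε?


Single nonterminal LHS, but d^n y^n is not regular
Classification: Type 2 (Context-Free)


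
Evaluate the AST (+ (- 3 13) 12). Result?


Evaluate inner: (- 3 13) = -10
Evaluate root: (+ -10 12) = 2
Result: 2


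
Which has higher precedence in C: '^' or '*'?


'*' is multiplicative (level 10); '^' is bitwise XOR (level 4)
Higher level binds tighter
'*' has higher precedence than '^'


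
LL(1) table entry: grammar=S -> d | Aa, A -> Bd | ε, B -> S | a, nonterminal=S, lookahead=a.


For [S, a]: 'a' ∈ FIRST(Aa)
Entry: S -> Aa


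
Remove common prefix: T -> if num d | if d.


Common prefix: 'if'
Factored: T -> if T', T' -> num d | d


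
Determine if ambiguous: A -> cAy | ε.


balanced c^n…y^n: each string has a unique parse
Unambiguous


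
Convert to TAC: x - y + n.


Break into single-operator statements:
t1 = x - y
t2 = t1 + n


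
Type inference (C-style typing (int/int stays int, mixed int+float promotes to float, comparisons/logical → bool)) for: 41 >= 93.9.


Operand types: int >= float
Rule: comparison yields bool
Result type: bool


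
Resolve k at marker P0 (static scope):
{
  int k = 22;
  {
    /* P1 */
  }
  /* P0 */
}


k declared in the same block as P0
k = 22


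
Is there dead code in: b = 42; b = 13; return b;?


first assignment to b is overwritten before any read
Dead: 'b = 42'


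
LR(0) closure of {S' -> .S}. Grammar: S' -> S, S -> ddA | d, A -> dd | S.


Start: S' -> .S
For each item with dot before a nonterminal B, add B -> .γ for every B-production
Closure: [S' -> .S, S -> .ddA, S -> .d]


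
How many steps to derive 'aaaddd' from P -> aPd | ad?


Derivation: P => aPd => aaPdd => aaaddd
Steps: 3


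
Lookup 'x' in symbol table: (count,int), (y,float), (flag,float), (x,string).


Lookup 'x' → type string


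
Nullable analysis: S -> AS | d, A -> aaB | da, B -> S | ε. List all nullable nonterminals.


A nonterminal is nullable iff some alternative derives ε (directly, or every symbol in it is nullable)
Nullable: {B}


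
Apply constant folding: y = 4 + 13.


4 + 13 = 17 at compile time
Optimized: y = 17


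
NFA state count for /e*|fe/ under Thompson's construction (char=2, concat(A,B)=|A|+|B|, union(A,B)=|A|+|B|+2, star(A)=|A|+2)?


Syntax tree has 3 char leaf(s), 1 union(s), 1 star(s)
chars contribute 3×2 = 6; each union adds +2; each star adds +2
Total: 6 + 2 + 2 = 10 states


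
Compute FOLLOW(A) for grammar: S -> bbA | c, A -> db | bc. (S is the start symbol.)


$ ∈ FOLLOW(S). For each A -> αBβ: add FIRST(β)\{ε} to FOLLOW(B); if β nullable, add FOLLOW(A).
FOLLOW(A) = {$}


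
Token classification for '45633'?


Pattern: digits only
Type: INTEGER_LITERAL


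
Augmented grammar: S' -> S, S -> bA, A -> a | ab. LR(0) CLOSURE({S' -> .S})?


Start: S' -> .S
For each item with dot before a nonterminal B, add B -> .γ for every B-production
Closure: [S' -> .S, S -> .bA]


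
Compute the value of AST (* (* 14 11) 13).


Evaluate inner: (* 14 11) = 154
Evaluate root: (* 154 13) = 2002
Result: 2002


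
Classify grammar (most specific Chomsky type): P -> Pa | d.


Left-linear: every RHS is a terminal or one nonterminal followed by a terminal
Classification: Type 3 (Regular)


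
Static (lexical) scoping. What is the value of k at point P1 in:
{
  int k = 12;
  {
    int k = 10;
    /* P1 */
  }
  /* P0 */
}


k declared in the same block as P1
k = 10


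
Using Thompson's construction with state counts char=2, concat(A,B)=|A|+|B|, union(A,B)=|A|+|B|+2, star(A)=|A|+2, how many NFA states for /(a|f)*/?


Syntax tree has 2 char leaf(s), 1 union(s), 1 star(s)
chars contribute 2×2 = 4; each union adds +2; each star adds +2
Total: 4 + 2 + 2 = 8 states


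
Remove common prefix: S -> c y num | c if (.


Common prefix: 'c'
Factored: S -> c S', S' -> y num | if (


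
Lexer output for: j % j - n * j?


Scan left to right, longest-match per lexeme
Tokens: ID(j), OP(%), ID(j), OP(-), ID(n), OP(*), ID(j)


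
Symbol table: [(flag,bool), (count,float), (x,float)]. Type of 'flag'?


Lookup 'flag' → type bool


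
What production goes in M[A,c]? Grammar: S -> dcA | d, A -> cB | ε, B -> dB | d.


For [A, c]: 'c' ∈ FIRST(cB)
Entry: A -> cB


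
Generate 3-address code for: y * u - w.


Break into single-operator statements:
t1 = y * u
t2 = t1 - w


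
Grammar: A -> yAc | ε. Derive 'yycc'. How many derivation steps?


Derivation: A => yAc => yyAcc => yycc
Steps: 3


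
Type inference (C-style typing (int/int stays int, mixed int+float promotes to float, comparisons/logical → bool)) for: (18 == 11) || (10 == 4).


Operand types: bool || bool
Rule: logical operators take bool operands and yield bool
Result type: bool


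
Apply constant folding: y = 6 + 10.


6 + 10 = 16 at compile time
Optimized: y = 16


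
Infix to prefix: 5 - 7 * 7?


'*' binds tighter: tree is (- 5 (* 7 7))
Prefix: - 5 * 7 7


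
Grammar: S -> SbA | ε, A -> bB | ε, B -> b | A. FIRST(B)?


Per alternative of B: FIRST(b) = {b}; FIRST(A) = {b, ε}
FIRST(B) = {b, ε}


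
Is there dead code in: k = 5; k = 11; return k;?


first assignment to k is overwritten before any read
Dead: 'k = 5'


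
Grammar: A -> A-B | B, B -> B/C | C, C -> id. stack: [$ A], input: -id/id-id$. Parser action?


shift '-' to continue A -> A-B
Action: shift


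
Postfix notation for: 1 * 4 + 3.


Left to right (same or higher precedence on left)
Postfix: 1 4 * 3 +


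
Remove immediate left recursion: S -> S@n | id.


Left-recursive alternatives: S@n; non-recursive: id
Introduce S': S -> idS', S' -> @nS' | ε


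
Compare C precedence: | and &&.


'|' is bitwise OR (level 3); '&&' is logical AND (level 2)
Higher level binds tighter
'|' has higher precedence than '&&'


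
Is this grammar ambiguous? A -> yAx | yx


balanced y^n…x^n: each string has a unique parse
Unambiguous


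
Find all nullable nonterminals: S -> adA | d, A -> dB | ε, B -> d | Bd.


A nonterminal is nullable iff some alternative derives ε (directly, or every symbol in it is nullable)
Nullable: {A}


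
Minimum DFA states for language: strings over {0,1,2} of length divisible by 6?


Track length mod 6: states 0..5, accept at 0
Minimal DFA: 6 states


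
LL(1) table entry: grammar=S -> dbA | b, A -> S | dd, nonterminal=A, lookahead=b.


For [A, b]: 'b' ∈ FIRST(S)
Entry: A -> S


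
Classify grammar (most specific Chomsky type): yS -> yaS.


LHS has context (more than one symbol) and |LHS| ≤ |RHS|
Classification: Type 1 (Context-Sensitive)


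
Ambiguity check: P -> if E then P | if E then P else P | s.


dangling else: 'if E then if E then s else s' parses two ways
Ambiguous


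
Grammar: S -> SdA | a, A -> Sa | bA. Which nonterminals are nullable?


A nonterminal is nullable iff some alternative derives ε (directly, or every symbol in it is nullable)
Nullable: {}


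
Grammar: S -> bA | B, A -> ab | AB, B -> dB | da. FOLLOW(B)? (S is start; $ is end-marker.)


$ ∈ FOLLOW(S). For each A -> αBβ: add FIRST(β)\{ε} to FOLLOW(B); if β nullable, add FOLLOW(A).
FOLLOW(B) = {$, d}


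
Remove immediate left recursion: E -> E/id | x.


Left-recursive alternatives: E/id; non-recursive: x
Introduce E': E -> xE', E' -> /idE' | ε


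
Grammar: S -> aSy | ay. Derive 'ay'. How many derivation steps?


Derivation: S => ay
Steps: 1


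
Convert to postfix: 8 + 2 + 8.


Left to right (same or higher precedence on left)
Postfix: 8 2 + 8 +


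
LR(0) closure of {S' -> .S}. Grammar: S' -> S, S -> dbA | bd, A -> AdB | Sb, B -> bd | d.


Start: S' -> .S
For each item with dot before a nonterminal B, add B -> .γ for every B-production
Closure: [S' -> .S, S -> .dbA, S -> .bd]


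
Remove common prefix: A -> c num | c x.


Common prefix: 'c'
Factored: A -> c A', A' -> num | x


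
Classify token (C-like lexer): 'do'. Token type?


Pattern: reserved word
Type: KEYWORD


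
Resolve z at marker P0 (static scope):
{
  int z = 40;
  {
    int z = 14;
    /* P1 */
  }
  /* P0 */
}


z declared in the same block as P0
z = 40


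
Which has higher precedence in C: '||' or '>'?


'>' is relational (level 7); '||' is logical OR (level 1)
Higher level binds tighter
'>' has higher precedence than '||'


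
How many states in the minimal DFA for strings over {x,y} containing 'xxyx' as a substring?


KMP-style automaton: 4 progress states + 1 absorbing accept = 5
Minimal DFA: 5 states


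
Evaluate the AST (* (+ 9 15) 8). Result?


Evaluate inner: (+ 9 15) = 24
Evaluate root: (* 24 8) = 192
Result: 192


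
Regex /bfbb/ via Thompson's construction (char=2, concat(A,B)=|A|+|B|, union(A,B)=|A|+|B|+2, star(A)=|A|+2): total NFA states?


Syntax tree has 4 char leaf(s), 0 union(s), 0 star(s)
chars contribute 4×2 = 8; each union adds +2; each star adds +2
Total: 8 + 0 + 0 = 8 states


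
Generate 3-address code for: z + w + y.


Break into single-operator statements:
t1 = z + w
t2 = t1 + y


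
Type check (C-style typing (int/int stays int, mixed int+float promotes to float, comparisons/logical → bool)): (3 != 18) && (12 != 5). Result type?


Operand types: bool && bool
Rule: logical operators take bool operands and yield bool
Result type: bool


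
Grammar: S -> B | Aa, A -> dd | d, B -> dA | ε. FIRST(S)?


Per alternative of S: FIRST(B) = {d, ε}; FIRST(Aa) = {d}
FIRST(S) = {d, ε}


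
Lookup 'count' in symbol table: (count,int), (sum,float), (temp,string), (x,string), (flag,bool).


Lookup 'count' → type int


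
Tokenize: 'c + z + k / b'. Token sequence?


Scan left to right, longest-match per lexeme
Tokens: ID(c), OP(+), ID(z), OP(+), ID(k), OP(/), ID(b)


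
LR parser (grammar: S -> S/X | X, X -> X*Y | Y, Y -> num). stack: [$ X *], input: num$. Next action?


no handle; shift 'num'
Action: shift


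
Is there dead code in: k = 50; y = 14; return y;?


k is assigned but never read
Dead: 'k = 50'


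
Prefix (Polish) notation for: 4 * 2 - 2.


left-to-right (same/higher precedence on left): tree is (- (* 4 2) 2)
Prefix: - * 4 2 2


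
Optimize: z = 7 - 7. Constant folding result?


7 - 7 = 0 at compile time
Optimized: z = 0


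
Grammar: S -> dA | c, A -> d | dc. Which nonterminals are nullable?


A nonterminal is nullable iff some alternative derives ε (directly, or every symbol in it is nullable)
Nullable: {}


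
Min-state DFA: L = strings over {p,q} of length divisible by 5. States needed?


Track length mod 5: states 0..4, accept at 0
Minimal DFA: 5 states


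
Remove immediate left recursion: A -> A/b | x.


Left-recursive alternatives: A/b; non-recursive: x
Introduce A': A -> xA', A' -> /bA' | ε


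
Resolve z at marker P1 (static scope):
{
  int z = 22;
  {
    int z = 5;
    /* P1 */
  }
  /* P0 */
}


z declared in the same block as P1
z = 5


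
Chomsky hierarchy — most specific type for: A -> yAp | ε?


Single nonterminal LHS, but y^n p^n is not regular
Classification: Type 2 (Context-Free)


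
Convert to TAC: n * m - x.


Break into single-operator statements:
t1 = n * m
t2 = t1 - x


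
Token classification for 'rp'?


Pattern: letter/underscore followed by alphanumerics, not a keyword
Type: IDENTIFIER


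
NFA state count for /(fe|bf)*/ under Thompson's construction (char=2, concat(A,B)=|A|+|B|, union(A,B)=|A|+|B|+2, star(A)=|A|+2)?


Syntax tree has 4 char leaf(s), 1 union(s), 1 star(s)
chars contribute 4×2 = 8; each union adds +2; each star adds +2
Total: 8 + 2 + 2 = 12 states


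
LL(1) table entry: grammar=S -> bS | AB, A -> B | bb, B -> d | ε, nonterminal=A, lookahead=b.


For [A, b]: 'b' ∈ FIRST(bb)
Entry: A -> bb


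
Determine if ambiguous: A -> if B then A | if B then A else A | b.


dangling else: 'if B then if B then b else b' parses two ways
Ambiguous


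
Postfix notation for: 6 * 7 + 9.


Left to right (same or higher precedence on left)
Postfix: 6 7 * 9 +


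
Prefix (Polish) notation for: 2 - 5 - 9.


left-to-right (same/higher precedence on left): tree is (- (- 2 5) 9)
Prefix: - - 2 5 9


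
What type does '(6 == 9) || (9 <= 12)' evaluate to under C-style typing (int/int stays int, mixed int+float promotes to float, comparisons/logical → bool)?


Operand types: bool || bool
Rule: logical operators take bool operands and yield bool
Result type: bool


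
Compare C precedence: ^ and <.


'<' is relational (level 7); '^' is bitwise XOR (level 4)
Higher level binds tighter
'<' has higher precedence than '^'


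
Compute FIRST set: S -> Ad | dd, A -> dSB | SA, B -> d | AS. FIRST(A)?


Per alternative of A: FIRST(dSB) = {d}; FIRST(SA) = {d}
FIRST(A) = {d}


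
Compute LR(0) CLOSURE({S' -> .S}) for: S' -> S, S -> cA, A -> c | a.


Start: S' -> .S
For each item with dot before a nonterminal B, add B -> .γ for every B-production
Closure: [S' -> .S, S -> .cA]


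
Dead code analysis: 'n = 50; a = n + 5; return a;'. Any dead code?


n is read by a's definition; a is returned
No dead code


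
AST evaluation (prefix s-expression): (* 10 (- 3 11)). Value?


Evaluate inner: (- 3 11) = -8
Evaluate root: (* 10 -8) = -80
Result: -80


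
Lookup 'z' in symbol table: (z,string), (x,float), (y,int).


Lookup 'z' → type string


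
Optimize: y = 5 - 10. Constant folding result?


5 - 10 = -5 at compile time
Optimized: y = -5


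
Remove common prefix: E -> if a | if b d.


Common prefix: 'if'
Factored: E -> if E', E' -> a | b d


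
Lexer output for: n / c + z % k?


Scan left to right, longest-match per lexeme
Tokens: ID(n), OP(/), ID(c), OP(+), ID(z), OP(%), ID(k)


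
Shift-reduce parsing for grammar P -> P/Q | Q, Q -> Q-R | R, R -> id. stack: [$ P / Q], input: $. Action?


handle 'P/Q' on top; lookahead ∈ FOLLOW(P) = {/, $}
Action: reduce (P -> P/Q)


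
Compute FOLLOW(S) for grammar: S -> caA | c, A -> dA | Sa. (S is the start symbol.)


$ ∈ FOLLOW(S). For each A -> αBβ: add FIRST(β)\{ε} to FOLLOW(B); if β nullable, add FOLLOW(A).
FOLLOW(S) = {$, a}


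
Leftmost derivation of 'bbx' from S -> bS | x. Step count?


Derivation: S => bS => bbS => bbx
Steps: 3


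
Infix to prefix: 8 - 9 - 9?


left-to-right (same/higher precedence on left): tree is (- (- 8 9) 9)
Prefix: - - 8 9 9


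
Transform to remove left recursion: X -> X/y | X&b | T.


Left-recursive alternatives: X/y, X&b; non-recursive: T
Introduce X': X -> TX', X' -> /yX' | &bX' | ε


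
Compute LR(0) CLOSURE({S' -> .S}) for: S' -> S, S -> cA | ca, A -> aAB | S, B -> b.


Start: S' -> .S
For each item with dot before a nonterminal B, add B -> .γ for every B-production
Closure: [S' -> .S, S -> .cA, S -> .ca]


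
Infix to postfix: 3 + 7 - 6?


Left to right (same or higher precedence on left)
Postfix: 3 7 + 6 -


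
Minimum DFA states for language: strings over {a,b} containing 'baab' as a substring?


KMP-style automaton: 4 progress states + 1 absorbing accept = 5
Minimal DFA: 5 states


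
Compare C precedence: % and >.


'%' is multiplicative (level 10); '>' is relational (level 7)
Higher level binds tighter
'%' has higher precedence than '>'


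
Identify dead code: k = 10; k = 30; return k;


first assignment to k is overwritten before any read
Dead: 'k = 10'


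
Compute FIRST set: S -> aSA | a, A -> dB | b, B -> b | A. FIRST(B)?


Per alternative of B: FIRST(b) = {b}; FIRST(A) = {b, d}
FIRST(B) = {b, d}


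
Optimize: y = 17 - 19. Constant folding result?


17 - 19 = -2 at compile time
Optimized: y = -2


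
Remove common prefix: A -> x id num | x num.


Common prefix: 'x'
Factored: A -> x A', A' -> id num | num


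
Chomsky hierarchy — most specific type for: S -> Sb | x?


Left-linear: every RHS is a terminal or one nonterminal followed by a terminal
Classification: Type 3 (Regular)


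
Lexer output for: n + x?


Scan left to right, longest-match per lexeme
Tokens: ID(n), OP(+), ID(x)


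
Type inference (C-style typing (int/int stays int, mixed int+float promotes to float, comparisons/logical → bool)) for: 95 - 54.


Operand types: int - int
Rule: mixed int/float promotes to float; int/int stays int
Result type: int


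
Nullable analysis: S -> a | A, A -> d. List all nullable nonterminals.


A nonterminal is nullable iff some alternative derives ε (directly, or every symbol in it is nullable)
Nullable: {}


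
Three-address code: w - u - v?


Break into single-operator statements:
t1 = w - u
t2 = t1 - v


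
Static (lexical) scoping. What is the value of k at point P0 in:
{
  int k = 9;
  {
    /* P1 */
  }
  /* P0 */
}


k declared in the same block as P0
k = 9


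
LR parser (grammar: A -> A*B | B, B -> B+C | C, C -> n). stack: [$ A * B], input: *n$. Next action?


handle 'A*B' on top; lookahead ∈ FOLLOW(A) = {*, $}
Action: reduce (A -> A*B)


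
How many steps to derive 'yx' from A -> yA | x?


Derivation: A => yA => yx
Steps: 2


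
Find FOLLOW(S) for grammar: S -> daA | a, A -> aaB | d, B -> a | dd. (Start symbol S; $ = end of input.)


$ ∈ FOLLOW(S). For each A -> αBβ: add FIRST(β)\{ε} to FOLLOW(B); if β nullable, add FOLLOW(A).
FOLLOW(S) = {$}


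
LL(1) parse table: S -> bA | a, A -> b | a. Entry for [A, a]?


For [A, a]: 'a' ∈ FIRST(a)
Entry: A -> a


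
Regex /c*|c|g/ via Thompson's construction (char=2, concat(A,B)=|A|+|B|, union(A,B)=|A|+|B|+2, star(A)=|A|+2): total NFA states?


Syntax tree has 3 char leaf(s), 2 union(s), 1 star(s)
chars contribute 3×2 = 6; each union adds +2; each star adds +2
Total: 6 + 4 + 2 = 12 states


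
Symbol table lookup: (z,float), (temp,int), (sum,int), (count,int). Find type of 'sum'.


Lookup 'sum' → type int


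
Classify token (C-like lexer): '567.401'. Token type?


Pattern: digits with a decimal point
Type: FLOAT_LITERAL


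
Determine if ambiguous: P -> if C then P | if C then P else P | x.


dangling else: 'if C then if C then x else x' parses two ways
Ambiguous


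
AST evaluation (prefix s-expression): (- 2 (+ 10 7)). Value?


Evaluate inner: (+ 10 7) = 17
Evaluate root: (- 2 17) = -15
Result: -15


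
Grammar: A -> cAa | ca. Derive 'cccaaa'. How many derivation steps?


Derivation: A => cAa => ccAaa => cccaaa
Steps: 3


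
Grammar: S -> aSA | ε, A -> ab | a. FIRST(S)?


Per alternative of S: FIRST(aSA) = {a}; FIRST(ε) = {ε}
FIRST(S) = {a, ε}


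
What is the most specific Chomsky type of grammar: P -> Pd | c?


Left-linear: every RHS is a terminal or one nonterminal followed by a terminal
Classification: Type 3 (Regular)


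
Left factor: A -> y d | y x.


Common prefix: 'y'
Factored: A -> y A', A' -> d | x


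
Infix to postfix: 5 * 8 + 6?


Left to right (same or higher precedence on left)
Postfix: 5 8 * 6 +


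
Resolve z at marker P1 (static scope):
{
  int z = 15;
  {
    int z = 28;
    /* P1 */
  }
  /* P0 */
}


z declared in the same block as P1
z = 28


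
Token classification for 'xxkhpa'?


Pattern: letter/underscore followed by alphanumerics, not a keyword
Type: IDENTIFIER


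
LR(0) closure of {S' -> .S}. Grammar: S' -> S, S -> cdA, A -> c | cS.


Start: S' -> .S
For each item with dot before a nonterminal B, add B -> .γ for every B-production
Closure: [S' -> .S, S -> .cdA]


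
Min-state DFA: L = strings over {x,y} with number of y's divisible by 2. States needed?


Track (count of y) mod 2: states 0..1, accept at 0
Minimal DFA: 2 states


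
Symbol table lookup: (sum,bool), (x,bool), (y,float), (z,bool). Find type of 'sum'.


Lookup 'sum' → type bool


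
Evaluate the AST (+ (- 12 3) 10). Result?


Evaluate inner: (- 12 3) = 9
Evaluate root: (+ 9 10) = 19
Result: 19


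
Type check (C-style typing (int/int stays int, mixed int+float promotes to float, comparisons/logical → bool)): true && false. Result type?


Operand types: bool && bool
Rule: logical operators take bool operands and yield bool
Result type: bool


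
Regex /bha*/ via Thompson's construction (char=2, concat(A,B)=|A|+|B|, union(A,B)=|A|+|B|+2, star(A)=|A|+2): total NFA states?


Syntax tree has 3 char leaf(s), 0 union(s), 1 star(s)
chars contribute 3×2 = 6; each union adds +2; each star adds +2
Total: 6 + 0 + 2 = 8 states


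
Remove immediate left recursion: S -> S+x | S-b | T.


Left-recursive alternatives: S+x, S-b; non-recursive: T
Introduce S': S -> TS', S' -> +xS' | -bS' | ε


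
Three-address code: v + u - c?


Break into single-operator statements:
t1 = v + u
t2 = t1 - c


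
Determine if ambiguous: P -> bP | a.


right-linear, alternatives start with distinct terminals 'b' vs 'a': unique leftmost derivation
Unambiguous


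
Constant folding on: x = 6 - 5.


6 - 5 = 1 at compile time
Optimized: x = 1


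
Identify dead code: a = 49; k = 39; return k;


a is assigned but never read
Dead: 'a = 49'


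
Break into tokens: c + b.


Scan left to right, longest-match per lexeme
Tokens: ID(c), OP(+), ID(b)


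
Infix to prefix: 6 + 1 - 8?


left-to-right (same/higher precedence on left): tree is (- (+ 6 1) 8)
Prefix: - + 6 1 8


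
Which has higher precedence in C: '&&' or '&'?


'&' is bitwise AND (level 5); '&&' is logical AND (level 2)
Higher level binds tighter
'&' has higher precedence than '&&'


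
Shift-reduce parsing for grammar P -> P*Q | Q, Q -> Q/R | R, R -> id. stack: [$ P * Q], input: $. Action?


handle 'P*Q' on top; lookahead ∈ FOLLOW(P) = {*, $}
Action: reduce (P -> P*Q)


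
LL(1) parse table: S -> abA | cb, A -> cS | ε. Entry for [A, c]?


For [A, c]: 'c' ∈ FIRST(cS)
Entry: A -> cS


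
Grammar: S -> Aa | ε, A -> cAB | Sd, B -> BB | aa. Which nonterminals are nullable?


A nonterminal is nullable iff some alternative derives ε (directly, or every symbol in it is nullable)
Nullable: {S}


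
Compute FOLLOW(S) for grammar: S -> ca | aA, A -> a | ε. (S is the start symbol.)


$ ∈ FOLLOW(S). For each A -> αBβ: add FIRST(β)\{ε} to FOLLOW(B); if β nullable, add FOLLOW(A).
FOLLOW(S) = {$}


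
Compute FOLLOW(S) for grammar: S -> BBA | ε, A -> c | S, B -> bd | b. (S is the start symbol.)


$ ∈ FOLLOW(S). For each A -> αBβ: add FIRST(β)\{ε} to FOLLOW(B); if β nullable, add FOLLOW(A).
FOLLOW(S) = {$}


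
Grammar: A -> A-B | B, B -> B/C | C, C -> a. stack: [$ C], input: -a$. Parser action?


'C' (not preceded by B/) is the handle for B -> C
Action: reduce (B -> C)


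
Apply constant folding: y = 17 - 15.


17 - 15 = 2 at compile time
Optimized: y = 2


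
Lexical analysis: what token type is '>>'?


Pattern: operator symbol
Type: OPERATOR


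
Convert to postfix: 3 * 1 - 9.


Left to right (same or higher precedence on left)
Postfix: 3 1 * 9 -


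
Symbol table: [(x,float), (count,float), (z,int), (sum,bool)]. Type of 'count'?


Lookup 'count' → type float


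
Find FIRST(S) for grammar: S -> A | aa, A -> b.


Per alternative of S: FIRST(A) = {b}; FIRST(aa) = {a}
FIRST(S) = {a, b}


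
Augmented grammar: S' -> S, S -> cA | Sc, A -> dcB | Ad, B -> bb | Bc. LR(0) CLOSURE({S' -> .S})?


Start: S' -> .S
For each item with dot before a nonterminal B, add B -> .γ for every B-production
Closure: [S' -> .S, S -> .cA, S -> .Sc]


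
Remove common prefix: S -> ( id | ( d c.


Common prefix: '('
Factored: S -> ( S', S' -> id | d c


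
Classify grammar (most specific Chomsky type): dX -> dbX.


LHS has context (more than one symbol) and |LHS| ≤ |RHS|
Classification: Type 1 (Context-Sensitive)


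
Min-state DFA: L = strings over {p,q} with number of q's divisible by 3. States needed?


Track (count of q) mod 3: states 0..2, accept at 0
Minimal DFA: 3 states


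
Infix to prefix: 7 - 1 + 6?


left-to-right (same/higher precedence on left): tree is (+ (- 7 1) 6)
Prefix: + - 7 1 6


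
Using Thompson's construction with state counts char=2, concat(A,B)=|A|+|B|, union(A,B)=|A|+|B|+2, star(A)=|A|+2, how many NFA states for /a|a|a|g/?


Syntax tree has 4 char leaf(s), 3 union(s), 0 star(s)
chars contribute 4×2 = 8; each union adds +2; each star adds +2
Total: 8 + 6 + 0 = 14 states


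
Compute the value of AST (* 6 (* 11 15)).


Evaluate inner: (* 11 15) = 165
Evaluate root: (* 6 165) = 990
Result: 990


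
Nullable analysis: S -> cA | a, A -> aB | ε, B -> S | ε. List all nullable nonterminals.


A nonterminal is nullable iff some alternative derives ε (directly, or every symbol in it is nullable)
Nullable: {A, B}


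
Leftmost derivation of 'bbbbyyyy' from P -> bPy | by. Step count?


Derivation: P => bPy => bbPyy => bbbPyyy => bbbbyyyy
Steps: 4


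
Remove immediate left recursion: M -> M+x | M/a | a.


Left-recursive alternatives: M+x, M/a; non-recursive: a
Introduce M': M -> aM', M' -> +xM' | /aM' | ε


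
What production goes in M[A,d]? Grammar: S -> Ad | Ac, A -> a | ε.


For [A, d]: ε is nullable and 'd' ∈ FOLLOW(A)
Entry: A -> ε


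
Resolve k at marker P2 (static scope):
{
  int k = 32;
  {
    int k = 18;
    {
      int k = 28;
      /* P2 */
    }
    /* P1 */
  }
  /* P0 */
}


k declared in the same block as P2
k = 28


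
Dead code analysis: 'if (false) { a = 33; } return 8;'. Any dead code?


condition is constant false, so the whole block is unreachable
Dead: 'if (false) { a = 33; }'


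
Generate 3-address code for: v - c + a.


Break into single-operator statements:
t1 = v - c
t2 = t1 + a


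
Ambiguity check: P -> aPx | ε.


balanced a^n…x^n: each string has a unique parse
Unambiguous


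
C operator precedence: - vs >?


'-' is additive (level 9); '>' is relational (level 7)
Higher level binds tighter
'-' has higher precedence than '>'


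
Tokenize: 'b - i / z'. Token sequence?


Scan left to right, longest-match per lexeme
Tokens: ID(b), OP(-), ID(i), OP(/), ID(z)


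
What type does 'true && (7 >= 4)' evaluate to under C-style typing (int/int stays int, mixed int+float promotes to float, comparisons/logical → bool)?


Operand types: bool && bool
Rule: logical operators take bool operands and yield bool
Result type: bool


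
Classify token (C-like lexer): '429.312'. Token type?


Pattern: digits with a decimal point
Type: FLOAT_LITERAL


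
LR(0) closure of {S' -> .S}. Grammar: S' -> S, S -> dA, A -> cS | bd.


Start: S' -> .S
For each item with dot before a nonterminal B, add B -> .γ for every B-production
Closure: [S' -> .S, S -> .dA]


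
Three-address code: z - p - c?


Break into single-operator statements:
t1 = z - p
t2 = t1 - c


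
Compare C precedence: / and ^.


'/' is multiplicative (level 10); '^' is bitwise XOR (level 4)
Higher level binds tighter
'/' has higher precedence than '^'


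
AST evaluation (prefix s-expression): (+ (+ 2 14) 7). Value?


Evaluate inner: (+ 2 14) = 16
Evaluate root: (+ 16 7) = 23
Result: 23


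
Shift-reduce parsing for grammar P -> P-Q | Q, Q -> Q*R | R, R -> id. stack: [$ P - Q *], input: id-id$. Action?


no handle; shift 'id'
Action: shift


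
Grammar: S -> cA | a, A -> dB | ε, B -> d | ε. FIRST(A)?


Per alternative of A: FIRST(dB) = {d}; FIRST(ε) = {ε}
FIRST(A) = {d, ε}


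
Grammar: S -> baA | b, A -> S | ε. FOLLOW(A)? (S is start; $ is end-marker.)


$ ∈ FOLLOW(S). For each A -> αBβ: add FIRST(β)\{ε} to FOLLOW(B); if β nullable, add FOLLOW(A).
FOLLOW(A) = {$}


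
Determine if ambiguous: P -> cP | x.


right-linear, alternatives start with distinct terminals 'c' vs 'x': unique leftmost derivation
Unambiguous


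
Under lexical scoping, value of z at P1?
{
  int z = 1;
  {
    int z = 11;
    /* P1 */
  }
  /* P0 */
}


z declared in the same block as P1
z = 11


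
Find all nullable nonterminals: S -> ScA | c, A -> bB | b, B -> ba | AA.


A nonterminal is nullable iff some alternative derives ε (directly, or every symbol in it is nullable)
Nullable: {}


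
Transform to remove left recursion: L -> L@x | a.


Left-recursive alternatives: L@x; non-recursive: a
Introduce L': L -> aL', L' -> @xL' | ε


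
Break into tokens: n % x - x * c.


Scan left to right, longest-match per lexeme
Tokens: ID(n), OP(%), ID(x), OP(-), ID(x), OP(*), ID(c)


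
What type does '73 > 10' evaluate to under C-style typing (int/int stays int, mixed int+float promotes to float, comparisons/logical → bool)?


Operand types: int > int
Rule: comparison yields bool
Result type: bool


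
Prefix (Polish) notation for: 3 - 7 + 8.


left-to-right (same/higher precedence on left): tree is (+ (- 3 7) 8)
Prefix: + - 3 7 8


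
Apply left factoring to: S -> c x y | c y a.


Common prefix: 'c'
Factored: S -> c S', S' -> x y | y a


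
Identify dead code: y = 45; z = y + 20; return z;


y is read by z's definition; z is returned
No dead code


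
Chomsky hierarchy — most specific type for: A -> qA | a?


Right-linear: every RHS is a terminal or a terminal followed by one nonterminal
Classification: Type 3 (Regular)


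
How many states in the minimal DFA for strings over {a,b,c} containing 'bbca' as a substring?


KMP-style automaton: 4 progress states + 1 absorbing accept = 5
Minimal DFA: 5 states


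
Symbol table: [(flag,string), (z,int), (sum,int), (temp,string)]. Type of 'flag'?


Lookup 'flag' → type string


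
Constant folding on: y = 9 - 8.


9 - 8 = 1 at compile time
Optimized: y = 1


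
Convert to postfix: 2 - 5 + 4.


Left to right (same or higher precedence on left)
Postfix: 2 5 - 4 +


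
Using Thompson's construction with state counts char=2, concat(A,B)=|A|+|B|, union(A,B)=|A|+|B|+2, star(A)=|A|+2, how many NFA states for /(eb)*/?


Syntax tree has 2 char leaf(s), 0 union(s), 1 star(s)
chars contribute 2×2 = 4; each union adds +2; each star adds +2
Total: 4 + 0 + 2 = 6 states


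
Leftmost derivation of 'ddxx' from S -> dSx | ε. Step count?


Derivation: S => dSx => ddSxx => ddxx
Steps: 3


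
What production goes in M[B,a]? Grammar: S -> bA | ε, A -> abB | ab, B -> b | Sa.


For [B, a]: 'a' ∈ FIRST(Sa)
Entry: B -> Sa


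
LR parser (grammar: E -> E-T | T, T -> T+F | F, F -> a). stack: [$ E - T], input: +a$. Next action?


'+' can extend T; shift to build T -> T+F
Action: shift


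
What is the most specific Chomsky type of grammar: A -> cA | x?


Right-linear: every RHS is a terminal or a terminal followed by one nonterminal
Classification: Type 3 (Regular)


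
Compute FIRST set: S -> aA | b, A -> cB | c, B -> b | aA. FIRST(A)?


Per alternative of A: FIRST(cB) = {c}; FIRST(c) = {c}
FIRST(A) = {c}


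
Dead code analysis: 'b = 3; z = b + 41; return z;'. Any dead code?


b is read by z's definition; z is returned
No dead code


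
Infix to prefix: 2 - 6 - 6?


left-to-right (same/higher precedence on left): tree is (- (- 2 6) 6)
Prefix: - - 2 6 6


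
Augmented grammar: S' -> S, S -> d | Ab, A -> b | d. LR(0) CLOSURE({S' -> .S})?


Start: S' -> .S
For each item with dot before a nonterminal B, add B -> .γ for every B-production
Closure: [S' -> .S, S -> .d, S -> .Ab, A -> .b, A -> .d]


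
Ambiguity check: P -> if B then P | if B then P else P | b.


dangling else: 'if B then if B then b else b' parses two ways
Ambiguous


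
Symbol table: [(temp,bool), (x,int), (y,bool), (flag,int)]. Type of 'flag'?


Lookup 'flag' → type int


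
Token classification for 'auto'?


Pattern: reserved word
Type: KEYWORD


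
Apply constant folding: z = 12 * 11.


12 * 11 = 132 at compile time
Optimized: z = 132


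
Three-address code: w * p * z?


Break into single-operator statements:
t1 = w * p
t2 = t1 * z


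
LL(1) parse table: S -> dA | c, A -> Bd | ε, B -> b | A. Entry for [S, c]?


For [S, c]: 'c' ∈ FIRST(c)
Entry: S -> c


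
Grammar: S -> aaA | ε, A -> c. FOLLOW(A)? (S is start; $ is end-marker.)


$ ∈ FOLLOW(S). For each A -> αBβ: add FIRST(β)\{ε} to FOLLOW(B); if β nullable, add FOLLOW(A).
FOLLOW(A) = {$}


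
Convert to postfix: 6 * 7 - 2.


Left to right (same or higher precedence on left)
Postfix: 6 7 * 2 -


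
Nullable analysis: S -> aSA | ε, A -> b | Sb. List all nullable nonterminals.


A nonterminal is nullable iff some alternative derives ε (directly, or every symbol in it is nullable)
Nullable: {S}


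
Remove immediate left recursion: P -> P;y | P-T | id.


Left-recursive alternatives: P;y, P-T; non-recursive: id
Introduce P': P -> idP', P' -> ;yP' | -TP' | ε


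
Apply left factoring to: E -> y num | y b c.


Common prefix: 'y'
Factored: E -> y E', E' -> num | b c


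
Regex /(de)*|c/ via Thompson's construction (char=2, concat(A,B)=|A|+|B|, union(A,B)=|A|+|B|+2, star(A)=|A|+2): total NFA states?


Syntax tree has 3 char leaf(s), 1 union(s), 1 star(s)
chars contribute 3×2 = 6; each union adds +2; each star adds +2
Total: 6 + 2 + 2 = 10 states


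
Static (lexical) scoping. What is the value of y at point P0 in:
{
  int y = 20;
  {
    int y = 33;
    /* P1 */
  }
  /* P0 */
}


y declared in the same block as P0
y = 20


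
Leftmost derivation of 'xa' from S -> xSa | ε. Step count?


Derivation: S => xSa => xa
Steps: 2


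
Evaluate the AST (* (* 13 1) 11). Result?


Evaluate inner: (* 13 1) = 13
Evaluate root: (* 13 11) = 143
Result: 143


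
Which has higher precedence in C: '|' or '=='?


'==' is equality (level 6); '|' is bitwise OR (level 3)
Higher level binds tighter
'==' has higher precedence than '|'


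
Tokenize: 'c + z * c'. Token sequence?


Scan left to right, longest-match per lexeme
Tokens: ID(c), OP(+), ID(z), OP(*), ID(c)


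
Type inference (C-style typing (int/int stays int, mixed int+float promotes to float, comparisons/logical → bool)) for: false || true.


Operand types: bool || bool
Rule: logical operators take bool operands and yield bool
Result type: bool


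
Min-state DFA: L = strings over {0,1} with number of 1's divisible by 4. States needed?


Track (count of 1) mod 4: states 0..3, accept at 0
Minimal DFA: 4 states


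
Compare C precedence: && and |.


'|' is bitwise OR (level 3); '&&' is logical AND (level 2)
Higher level binds tighter
'|' has higher precedence than '&&'


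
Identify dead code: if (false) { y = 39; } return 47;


condition is constant false, so the whole block is unreachable
Dead: 'if (false) { y = 39; }'


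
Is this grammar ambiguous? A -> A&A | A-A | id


'id&id-id' has two parse trees (no precedence encoded between & and -)
Ambiguous


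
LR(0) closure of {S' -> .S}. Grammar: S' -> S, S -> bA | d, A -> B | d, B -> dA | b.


Start: S' -> .S
For each item with dot before a nonterminal B, add B -> .γ for every B-production
Closure: [S' -> .S, S -> .bA, S -> .d]


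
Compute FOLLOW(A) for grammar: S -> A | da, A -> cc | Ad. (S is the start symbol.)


$ ∈ FOLLOW(S). For each A -> αBβ: add FIRST(β)\{ε} to FOLLOW(B); if β nullable, add FOLLOW(A).
FOLLOW(A) = {$, d}


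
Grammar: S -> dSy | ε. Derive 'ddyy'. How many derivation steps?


Derivation: S => dSy => ddSyy => ddyy
Steps: 3


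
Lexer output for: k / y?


Scan left to right, longest-match per lexeme
Tokens: ID(k), OP(/), ID(y)


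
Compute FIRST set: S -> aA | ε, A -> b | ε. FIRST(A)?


Per alternative of A: FIRST(b) = {b}; FIRST(ε) = {ε}
FIRST(A) = {b, ε}


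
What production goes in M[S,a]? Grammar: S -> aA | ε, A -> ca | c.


For [S, a]: 'a' ∈ FIRST(aA)
Entry: S -> aA


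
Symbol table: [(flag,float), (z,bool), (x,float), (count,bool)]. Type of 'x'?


Lookup 'x' → type float


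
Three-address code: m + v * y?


Break into single-operator statements:
t1 = v * y
t2 = m + t1


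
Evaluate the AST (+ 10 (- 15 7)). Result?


Evaluate inner: (- 15 7) = 8
Evaluate root: (+ 10 8) = 18
Result: 18


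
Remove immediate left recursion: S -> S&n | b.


Left-recursive alternatives: S&n; non-recursive: b
Introduce S': S -> bS', S' -> &nS' | ε


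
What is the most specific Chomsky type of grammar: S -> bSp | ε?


Single nonterminal LHS, but b^n p^n is not regular
Classification: Type 2 (Context-Free)


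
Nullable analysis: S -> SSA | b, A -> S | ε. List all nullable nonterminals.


A nonterminal is nullable iff some alternative derives ε (directly, or every symbol in it is nullable)
Nullable: {A}


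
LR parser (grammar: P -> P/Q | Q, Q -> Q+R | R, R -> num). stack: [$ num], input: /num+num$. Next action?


'num' on top is the handle for R -> num
Action: reduce (R -> num)


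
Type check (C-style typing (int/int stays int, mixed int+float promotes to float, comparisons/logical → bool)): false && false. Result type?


Operand types: bool && bool
Rule: logical operators take bool operands and yield bool
Result type: bool


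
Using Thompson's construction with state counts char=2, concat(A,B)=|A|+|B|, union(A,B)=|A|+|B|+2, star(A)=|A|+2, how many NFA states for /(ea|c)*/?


Syntax tree has 3 char leaf(s), 1 union(s), 1 star(s)
chars contribute 3×2 = 6; each union adds +2; each star adds +2
Total: 6 + 2 + 2 = 10 states


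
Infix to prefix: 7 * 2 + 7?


left-to-right (same/higher precedence on left): tree is (+ (* 7 2) 7)
Prefix: + * 7 2 7


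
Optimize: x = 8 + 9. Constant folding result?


8 + 9 = 17 at compile time
Optimized: x = 17
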